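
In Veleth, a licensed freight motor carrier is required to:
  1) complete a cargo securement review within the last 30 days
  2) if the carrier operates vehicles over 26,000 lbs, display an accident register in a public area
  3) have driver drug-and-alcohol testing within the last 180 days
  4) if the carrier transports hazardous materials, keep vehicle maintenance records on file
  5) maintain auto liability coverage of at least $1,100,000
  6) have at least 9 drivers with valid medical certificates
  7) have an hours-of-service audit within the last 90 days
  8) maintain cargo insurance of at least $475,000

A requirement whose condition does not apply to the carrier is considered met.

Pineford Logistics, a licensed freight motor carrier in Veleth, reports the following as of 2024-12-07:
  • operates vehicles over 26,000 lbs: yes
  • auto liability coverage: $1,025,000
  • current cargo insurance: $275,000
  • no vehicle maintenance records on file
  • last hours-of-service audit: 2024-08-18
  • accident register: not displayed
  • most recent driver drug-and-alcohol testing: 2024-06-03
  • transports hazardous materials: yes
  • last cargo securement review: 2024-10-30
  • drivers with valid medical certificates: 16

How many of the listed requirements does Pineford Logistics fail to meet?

1. cargo securement review 38 days ago vs limit 30 → not met
2. condition 'operates vehicles over 26,000 lbs' holds; accident register absent → not met
3. driver drug-and-alcohol testing 187 days ago vs limit 180 → not met
4. condition 'transports hazardous materials' holds; vehicle maintenance records absent → not met
5. auto liability coverage $1,025,000 < $1,100,000 → not met
6. drivers with valid medical certificates 16 ≥ 9 → met
7. hours-of-service audit 111 days ago vs limit 90 → not met
8. cargo insurance $275,000 < $475,000 → not met
Not met: 7 of 8

7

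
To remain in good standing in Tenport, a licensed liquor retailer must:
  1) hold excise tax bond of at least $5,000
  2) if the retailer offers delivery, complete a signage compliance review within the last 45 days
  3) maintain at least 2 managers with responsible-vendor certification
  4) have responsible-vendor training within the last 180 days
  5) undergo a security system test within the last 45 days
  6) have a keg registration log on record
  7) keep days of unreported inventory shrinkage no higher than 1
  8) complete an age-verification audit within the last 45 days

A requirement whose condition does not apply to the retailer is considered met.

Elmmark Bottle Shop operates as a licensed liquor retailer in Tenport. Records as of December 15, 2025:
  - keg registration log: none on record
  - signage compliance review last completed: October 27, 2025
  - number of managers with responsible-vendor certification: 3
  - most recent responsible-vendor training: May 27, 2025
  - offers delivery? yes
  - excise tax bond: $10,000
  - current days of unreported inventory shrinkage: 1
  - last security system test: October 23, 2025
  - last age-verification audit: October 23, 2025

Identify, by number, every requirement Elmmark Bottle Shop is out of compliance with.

1. excise tax bond $10,000 ≥ $5,000 → met
2. condition 'offers delivery' holds; signage compliance review 49 days ago vs limit 45 → not met
3. managers with responsible-vendor certification 3 ≥ 2 → met
4. responsible-vendor training 202 days ago vs limit 180 → not met
5. security system test 53 days ago vs limit 45 → not met
6. keg registration log absent → not met
7. days of unreported inventory shrinkage 1 ≤ 1 → met
8. age-verification audit 53 days ago vs limit 45 → not met
Not met: 2, 4, 5, 6, 8

2, 4, 5, 6, 8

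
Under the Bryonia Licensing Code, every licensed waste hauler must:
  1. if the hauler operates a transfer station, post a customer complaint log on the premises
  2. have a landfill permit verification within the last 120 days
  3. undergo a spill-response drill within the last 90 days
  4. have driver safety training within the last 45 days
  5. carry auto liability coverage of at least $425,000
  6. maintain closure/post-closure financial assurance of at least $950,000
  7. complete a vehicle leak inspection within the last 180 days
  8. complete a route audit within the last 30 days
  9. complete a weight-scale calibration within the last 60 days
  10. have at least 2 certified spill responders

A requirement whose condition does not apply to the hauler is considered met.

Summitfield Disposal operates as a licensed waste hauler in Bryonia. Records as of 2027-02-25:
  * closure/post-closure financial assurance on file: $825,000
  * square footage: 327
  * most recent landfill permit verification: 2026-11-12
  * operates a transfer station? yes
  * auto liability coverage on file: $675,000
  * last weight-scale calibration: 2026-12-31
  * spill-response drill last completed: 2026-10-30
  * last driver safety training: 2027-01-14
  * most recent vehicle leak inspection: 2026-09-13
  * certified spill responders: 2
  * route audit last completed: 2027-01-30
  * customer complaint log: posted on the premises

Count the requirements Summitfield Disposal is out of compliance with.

1. condition 'operates a transfer station' holds; customer complaint log present → met
2. landfill permit verification 105 days ago vs limit 120 → met
3. spill-response drill 118 days ago vs limit 90 → not met
4. driver safety training 42 days ago vs limit 45 → met
5. auto liability coverage $675,000 ≥ $425,000 → met
6. closure/post-closure financial assurance $825,000 < $950,000 → not met
7. vehicle leak inspection 165 days ago vs limit 180 → met
8. route audit 26 days ago vs limit 30 → met
9. weight-scale calibration 56 days ago vs limit 60 → met
10. certified spill responders 2 ≥ 2 → met
Not met: 2 of 10

2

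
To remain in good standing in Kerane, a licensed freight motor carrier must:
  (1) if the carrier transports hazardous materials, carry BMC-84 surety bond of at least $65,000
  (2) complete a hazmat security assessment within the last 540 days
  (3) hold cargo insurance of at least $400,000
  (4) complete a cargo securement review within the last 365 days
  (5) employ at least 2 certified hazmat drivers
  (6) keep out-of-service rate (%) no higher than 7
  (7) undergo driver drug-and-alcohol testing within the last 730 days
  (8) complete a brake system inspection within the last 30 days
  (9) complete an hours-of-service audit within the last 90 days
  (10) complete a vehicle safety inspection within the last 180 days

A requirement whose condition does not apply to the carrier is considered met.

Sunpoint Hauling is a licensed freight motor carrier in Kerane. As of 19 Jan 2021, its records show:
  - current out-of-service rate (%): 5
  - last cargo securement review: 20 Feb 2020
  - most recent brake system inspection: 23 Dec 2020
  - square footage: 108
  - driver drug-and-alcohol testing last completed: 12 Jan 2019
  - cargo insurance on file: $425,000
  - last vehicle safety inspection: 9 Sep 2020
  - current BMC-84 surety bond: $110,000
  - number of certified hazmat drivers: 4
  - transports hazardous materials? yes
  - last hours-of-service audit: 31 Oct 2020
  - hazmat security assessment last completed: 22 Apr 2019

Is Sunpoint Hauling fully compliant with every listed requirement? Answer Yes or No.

1. condition 'transports hazardous materials' holds; BMC-84 surety bond $110,000 ≥ $65,000 → met
2. hazmat security assessment 638 days ago vs limit 540 → not met
3. cargo insurance $425,000 ≥ $400,000 → met
4. cargo securement review 334 days ago vs limit 365 → met
5. certified hazmat drivers 4 ≥ 2 → met
6. out-of-service rate (%) 5 ≤ 7 → met
7. driver drug-and-alcohol testing 738 days ago vs limit 730 → not met
8. brake system inspection 27 days ago vs limit 30 → met
9. hours-of-service audit 80 days ago vs limit 90 → met
10. vehicle safety inspection 132 days ago vs limit 180 → met
Not met: 2, 7

No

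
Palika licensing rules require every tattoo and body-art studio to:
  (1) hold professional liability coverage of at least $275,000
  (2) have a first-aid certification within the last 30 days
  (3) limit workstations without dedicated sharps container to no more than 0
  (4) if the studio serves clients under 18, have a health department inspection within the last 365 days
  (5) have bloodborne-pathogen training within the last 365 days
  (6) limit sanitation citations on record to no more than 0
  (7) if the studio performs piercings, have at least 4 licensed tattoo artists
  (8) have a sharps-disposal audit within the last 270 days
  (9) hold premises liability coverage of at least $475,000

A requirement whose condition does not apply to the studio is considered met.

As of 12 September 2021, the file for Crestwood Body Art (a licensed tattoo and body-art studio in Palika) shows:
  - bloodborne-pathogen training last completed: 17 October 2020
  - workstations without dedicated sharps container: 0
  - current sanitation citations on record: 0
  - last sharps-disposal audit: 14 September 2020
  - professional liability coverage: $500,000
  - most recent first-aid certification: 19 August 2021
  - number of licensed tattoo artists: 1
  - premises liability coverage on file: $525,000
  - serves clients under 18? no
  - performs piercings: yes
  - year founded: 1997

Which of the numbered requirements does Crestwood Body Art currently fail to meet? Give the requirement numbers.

7, 8

1. professional liability coverage $500,000 ≥ $275,000 → met
2. first-aid certification 24 days ago vs limit 30 → met
3. workstations without dedicated sharps container 0 ≤ 0 → met
4. condition 'serves clients under 18' does not hold → requirement n/a → met
5. bloodborne-pathogen training 330 days ago vs limit 365 → met
6. sanitation citations on record 0 ≤ 0 → met
7. condition 'performs piercings' holds; licensed tattoo artists 1 < 4 → not met
8. sharps-disposal audit 363 days ago vs limit 270 → not met
9. premises liability coverage $525,000 ≥ $475,000 → met
Not met: 7, 8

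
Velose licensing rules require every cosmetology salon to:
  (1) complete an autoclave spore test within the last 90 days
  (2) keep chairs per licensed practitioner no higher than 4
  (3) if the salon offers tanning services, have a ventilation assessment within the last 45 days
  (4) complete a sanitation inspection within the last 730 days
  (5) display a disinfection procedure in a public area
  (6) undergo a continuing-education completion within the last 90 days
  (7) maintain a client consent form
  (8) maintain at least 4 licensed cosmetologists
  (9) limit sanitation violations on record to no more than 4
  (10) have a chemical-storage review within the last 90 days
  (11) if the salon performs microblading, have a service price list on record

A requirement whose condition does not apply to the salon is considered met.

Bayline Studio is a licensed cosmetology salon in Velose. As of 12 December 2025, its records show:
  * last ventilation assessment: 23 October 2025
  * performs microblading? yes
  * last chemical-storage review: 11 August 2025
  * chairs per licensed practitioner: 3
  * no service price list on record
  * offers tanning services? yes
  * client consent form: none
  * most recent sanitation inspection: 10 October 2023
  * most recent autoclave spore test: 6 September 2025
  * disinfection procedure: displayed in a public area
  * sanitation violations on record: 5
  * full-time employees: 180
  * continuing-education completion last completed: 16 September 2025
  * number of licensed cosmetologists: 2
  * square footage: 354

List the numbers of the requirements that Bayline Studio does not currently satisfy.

1, 3, 4, 7, 8, 9, 10, 11

1. autoclave spore test 97 days ago vs limit 90 → not met
2. chairs per licensed practitioner 3 ≤ 4 → met
3. condition 'offers tanning services' holds; ventilation assessment 50 days ago vs limit 45 → not met
4. sanitation inspection 794 days ago vs limit 730 → not met
5. disinfection procedure present → met
6. continuing-education completion 87 days ago vs limit 90 → met
7. client consent form absent → not met
8. licensed cosmetologists 2 < 4 → not met
9. sanitation violations on record 5 > 4 → not met
10. chemical-storage review 123 days ago vs limit 90 → not met
11. condition 'performs microblading' holds; service price list absent → not met
Not met: 1, 3, 4, 7, 8, 9, 10, 11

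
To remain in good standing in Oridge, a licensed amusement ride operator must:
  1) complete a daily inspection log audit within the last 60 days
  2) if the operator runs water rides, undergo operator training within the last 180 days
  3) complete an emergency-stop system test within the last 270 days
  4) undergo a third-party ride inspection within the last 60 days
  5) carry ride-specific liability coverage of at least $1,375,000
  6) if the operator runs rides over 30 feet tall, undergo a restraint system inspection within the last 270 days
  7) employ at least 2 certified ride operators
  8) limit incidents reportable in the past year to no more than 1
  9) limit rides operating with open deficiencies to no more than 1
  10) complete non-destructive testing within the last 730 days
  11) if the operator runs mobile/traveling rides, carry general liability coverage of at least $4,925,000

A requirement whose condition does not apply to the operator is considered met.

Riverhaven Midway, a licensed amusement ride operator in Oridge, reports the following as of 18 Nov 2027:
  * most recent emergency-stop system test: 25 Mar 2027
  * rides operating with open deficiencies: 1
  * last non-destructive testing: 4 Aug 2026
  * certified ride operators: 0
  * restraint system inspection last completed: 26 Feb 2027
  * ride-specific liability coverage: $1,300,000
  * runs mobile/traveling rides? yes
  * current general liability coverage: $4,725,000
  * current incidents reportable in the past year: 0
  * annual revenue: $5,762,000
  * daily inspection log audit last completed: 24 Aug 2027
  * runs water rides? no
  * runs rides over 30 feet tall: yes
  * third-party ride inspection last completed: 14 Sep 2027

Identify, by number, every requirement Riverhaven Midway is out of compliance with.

1. daily inspection log audit 86 days ago vs limit 60 → not met
2. condition 'runs water rides' does not hold → requirement n/a → met
3. emergency-stop system test 238 days ago vs limit 270 → met
4. third-party ride inspection 65 days ago vs limit 60 → not met
5. ride-specific liability coverage $1,300,000 < $1,375,000 → not met
6. condition 'runs rides over 30 feet tall' holds; restraint system inspection 265 days ago vs limit 270 → met
7. certified ride operators 0 < 2 → not met
8. incidents reportable in the past year 0 ≤ 1 → met
9. rides operating with open deficiencies 1 ≤ 1 → met
10. non-destructive testing 471 days ago vs limit 730 → met
11. condition 'runs mobile/traveling rides' holds; general liability coverage $4,725,000 < $4,925,000 → not met
Not met: 1, 4, 5, 7, 11

1, 4, 5, 7, 11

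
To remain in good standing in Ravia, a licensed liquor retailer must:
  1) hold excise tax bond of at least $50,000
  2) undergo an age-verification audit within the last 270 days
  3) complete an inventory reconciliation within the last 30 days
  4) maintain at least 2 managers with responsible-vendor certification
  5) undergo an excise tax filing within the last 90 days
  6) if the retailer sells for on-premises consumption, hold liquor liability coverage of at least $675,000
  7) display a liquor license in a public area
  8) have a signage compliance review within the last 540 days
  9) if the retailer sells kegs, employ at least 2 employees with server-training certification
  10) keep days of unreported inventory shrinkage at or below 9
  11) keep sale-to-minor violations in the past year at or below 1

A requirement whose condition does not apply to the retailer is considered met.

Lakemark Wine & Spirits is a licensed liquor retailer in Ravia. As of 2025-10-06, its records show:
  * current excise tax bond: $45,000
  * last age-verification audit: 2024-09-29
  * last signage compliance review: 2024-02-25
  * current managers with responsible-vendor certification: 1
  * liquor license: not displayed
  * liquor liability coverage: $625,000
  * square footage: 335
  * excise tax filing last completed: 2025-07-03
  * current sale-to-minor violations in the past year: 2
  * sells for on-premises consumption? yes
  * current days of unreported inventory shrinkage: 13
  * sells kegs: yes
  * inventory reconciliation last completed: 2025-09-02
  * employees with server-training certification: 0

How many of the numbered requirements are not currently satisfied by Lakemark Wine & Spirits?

1. excise tax bond $45,000 < $50,000 → not met
2. age-verification audit 372 days ago vs limit 270 → not met
3. inventory reconciliation 34 days ago vs limit 30 → not met
4. managers with responsible-vendor certification 1 < 2 → not met
5. excise tax filing 95 days ago vs limit 90 → not met
6. condition 'sells for on-premises consumption' holds; liquor liability coverage $625,000 < $675,000 → not met
7. liquor license absent → not met
8. signage compliance review 589 days ago vs limit 540 → not met
9. condition 'sells kegs' holds; employees with server-training certification 0 < 2 → not met
10. days of unreported inventory shrinkage 13 > 9 → not met
11. sale-to-minor violations in the past year 2 > 1 → not met
Not met: 11 of 11

11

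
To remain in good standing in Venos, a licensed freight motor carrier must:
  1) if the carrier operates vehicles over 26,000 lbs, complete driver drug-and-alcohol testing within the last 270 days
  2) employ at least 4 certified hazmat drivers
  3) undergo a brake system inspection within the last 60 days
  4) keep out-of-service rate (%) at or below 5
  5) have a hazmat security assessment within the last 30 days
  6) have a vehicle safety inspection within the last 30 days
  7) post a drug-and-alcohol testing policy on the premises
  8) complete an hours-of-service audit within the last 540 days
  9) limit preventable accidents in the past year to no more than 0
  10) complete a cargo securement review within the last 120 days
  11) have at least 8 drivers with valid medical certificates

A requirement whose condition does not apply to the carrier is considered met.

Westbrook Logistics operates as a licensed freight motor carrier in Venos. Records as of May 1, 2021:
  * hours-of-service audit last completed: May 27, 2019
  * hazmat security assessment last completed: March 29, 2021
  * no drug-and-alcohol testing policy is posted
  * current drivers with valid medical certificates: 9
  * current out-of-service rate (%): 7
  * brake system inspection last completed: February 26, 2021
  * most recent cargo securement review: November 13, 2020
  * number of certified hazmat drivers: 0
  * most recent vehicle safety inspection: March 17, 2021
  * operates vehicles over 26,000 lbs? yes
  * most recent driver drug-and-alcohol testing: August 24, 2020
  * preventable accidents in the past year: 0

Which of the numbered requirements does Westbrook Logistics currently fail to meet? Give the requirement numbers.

1. condition 'operates vehicles over 26,000 lbs' holds; driver drug-and-alcohol testing 250 days ago vs limit 270 → met
2. certified hazmat drivers 0 < 4 → not met
3. brake system inspection 64 days ago vs limit 60 → not met
4. out-of-service rate (%) 7 > 5 → not met
5. hazmat security assessment 33 days ago vs limit 30 → not met
6. vehicle safety inspection 45 days ago vs limit 30 → not met
7. drug-and-alcohol testing policy absent → not met
8. hours-of-service audit 705 days ago vs limit 540 → not met
9. preventable accidents in the past year 0 ≤ 0 → met
10. cargo securement review 169 days ago vs limit 120 → not met
11. drivers with valid medical certificates 9 ≥ 8 → met
Not met: 2, 3, 4, 5, 6, 7, 8, 10

2, 3, 4, 5, 6, 7, 8, 10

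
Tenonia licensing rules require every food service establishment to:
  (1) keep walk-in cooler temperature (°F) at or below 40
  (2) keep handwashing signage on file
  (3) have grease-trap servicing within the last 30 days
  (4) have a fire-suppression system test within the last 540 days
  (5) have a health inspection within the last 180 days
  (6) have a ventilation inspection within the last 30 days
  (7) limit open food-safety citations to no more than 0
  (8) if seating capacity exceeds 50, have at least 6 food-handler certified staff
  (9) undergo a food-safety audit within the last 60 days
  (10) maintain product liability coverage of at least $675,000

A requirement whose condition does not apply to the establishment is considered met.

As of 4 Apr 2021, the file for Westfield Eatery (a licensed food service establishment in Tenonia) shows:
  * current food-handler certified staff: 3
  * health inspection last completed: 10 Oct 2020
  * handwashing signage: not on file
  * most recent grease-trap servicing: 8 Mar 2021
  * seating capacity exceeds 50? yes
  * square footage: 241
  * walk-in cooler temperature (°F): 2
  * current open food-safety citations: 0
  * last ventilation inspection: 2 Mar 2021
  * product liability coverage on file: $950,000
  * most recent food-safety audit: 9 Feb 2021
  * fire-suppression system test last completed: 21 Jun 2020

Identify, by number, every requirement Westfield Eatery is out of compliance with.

1. walk-in cooler temperature (°F) 2 ≤ 40 → met
2. handwashing signage absent → not met
3. grease-trap servicing 27 days ago vs limit 30 → met
4. fire-suppression system test 287 days ago vs limit 540 → met
5. health inspection 176 days ago vs limit 180 → met
6. ventilation inspection 33 days ago vs limit 30 → not met
7. open food-safety citations 0 ≤ 0 → met
8. condition 'seating capacity exceeds 50' holds; food-handler certified staff 3 < 6 → not met
9. food-safety audit 54 days ago vs limit 60 → met
10. product liability coverage $950,000 ≥ $675,000 → met
Not met: 2, 6, 8

2, 6, 8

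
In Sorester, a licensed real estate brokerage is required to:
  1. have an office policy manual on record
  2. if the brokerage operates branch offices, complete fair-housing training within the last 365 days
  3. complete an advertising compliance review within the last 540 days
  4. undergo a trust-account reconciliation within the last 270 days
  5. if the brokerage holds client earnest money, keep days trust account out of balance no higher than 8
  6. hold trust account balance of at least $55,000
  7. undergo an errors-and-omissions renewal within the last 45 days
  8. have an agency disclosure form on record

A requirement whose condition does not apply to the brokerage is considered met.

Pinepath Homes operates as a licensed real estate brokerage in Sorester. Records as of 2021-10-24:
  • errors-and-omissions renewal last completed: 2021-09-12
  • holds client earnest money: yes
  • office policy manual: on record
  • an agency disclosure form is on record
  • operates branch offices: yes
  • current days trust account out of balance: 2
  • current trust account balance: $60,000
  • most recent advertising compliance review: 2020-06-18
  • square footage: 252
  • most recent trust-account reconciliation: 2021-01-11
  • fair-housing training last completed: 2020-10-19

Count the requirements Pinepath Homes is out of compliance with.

1. office policy manual present → met
2. condition 'operates branch offices' holds; fair-housing training 370 days ago vs limit 365 → not met
3. advertising compliance review 493 days ago vs limit 540 → met
4. trust-account reconciliation 286 days ago vs limit 270 → not met
5. condition 'holds client earnest money' holds; days trust account out of balance 2 ≤ 8 → met
6. trust account balance $60,000 ≥ $55,000 → met
7. errors-and-omissions renewal 42 days ago vs limit 45 → met
8. agency disclosure form present → met
Not met: 2 of 8

2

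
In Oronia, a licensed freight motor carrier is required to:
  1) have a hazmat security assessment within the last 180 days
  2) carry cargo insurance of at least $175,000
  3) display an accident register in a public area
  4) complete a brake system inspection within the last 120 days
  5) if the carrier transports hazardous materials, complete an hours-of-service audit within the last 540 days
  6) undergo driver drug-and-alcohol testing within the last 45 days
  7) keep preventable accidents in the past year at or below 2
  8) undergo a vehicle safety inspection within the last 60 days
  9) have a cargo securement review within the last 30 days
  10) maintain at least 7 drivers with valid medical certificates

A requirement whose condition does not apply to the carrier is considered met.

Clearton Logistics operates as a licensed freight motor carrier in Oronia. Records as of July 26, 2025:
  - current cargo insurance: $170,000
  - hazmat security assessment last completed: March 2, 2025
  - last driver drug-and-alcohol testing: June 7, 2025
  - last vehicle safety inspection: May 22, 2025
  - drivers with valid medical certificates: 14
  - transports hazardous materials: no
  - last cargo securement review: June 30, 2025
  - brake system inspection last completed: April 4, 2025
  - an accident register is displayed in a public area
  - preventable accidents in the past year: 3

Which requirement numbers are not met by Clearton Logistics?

1. hazmat security assessment 146 days ago vs limit 180 → met
2. cargo insurance $170,000 < $175,000 → not met
3. accident register present → met
4. brake system inspection 113 days ago vs limit 120 → met
5. condition 'transports hazardous materials' does not hold → requirement n/a → met
6. driver drug-and-alcohol testing 49 days ago vs limit 45 → not met
7. preventable accidents in the past year 3 > 2 → not met
8. vehicle safety inspection 65 days ago vs limit 60 → not met
9. cargo securement review 26 days ago vs limit 30 → met
10. drivers with valid medical certificates 14 ≥ 7 → met
Not met: 2, 6, 7, 8

2, 6, 7, 8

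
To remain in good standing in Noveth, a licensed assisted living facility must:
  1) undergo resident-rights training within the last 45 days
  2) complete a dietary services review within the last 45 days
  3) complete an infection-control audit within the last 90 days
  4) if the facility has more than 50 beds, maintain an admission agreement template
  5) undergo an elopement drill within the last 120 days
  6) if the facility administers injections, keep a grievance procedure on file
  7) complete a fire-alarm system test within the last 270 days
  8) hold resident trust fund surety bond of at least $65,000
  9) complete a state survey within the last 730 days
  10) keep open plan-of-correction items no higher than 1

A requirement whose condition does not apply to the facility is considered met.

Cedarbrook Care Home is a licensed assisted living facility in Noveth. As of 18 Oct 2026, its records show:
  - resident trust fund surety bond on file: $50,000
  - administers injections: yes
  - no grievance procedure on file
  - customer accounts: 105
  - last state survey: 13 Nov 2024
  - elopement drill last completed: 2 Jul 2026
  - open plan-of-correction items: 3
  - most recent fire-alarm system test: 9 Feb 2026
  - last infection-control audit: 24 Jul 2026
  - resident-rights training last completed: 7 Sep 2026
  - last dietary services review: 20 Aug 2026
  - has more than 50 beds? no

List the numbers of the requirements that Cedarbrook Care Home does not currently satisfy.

2, 6, 8, 10

1. resident-rights training 41 days ago vs limit 45 → met
2. dietary services review 59 days ago vs limit 45 → not met
3. infection-control audit 86 days ago vs limit 90 → met
4. condition 'has more than 50 beds' does not hold → requirement n/a → met
5. elopement drill 108 days ago vs limit 120 → met
6. condition 'administers injections' holds; grievance procedure absent → not met
7. fire-alarm system test 251 days ago vs limit 270 → met
8. resident trust fund surety bond $50,000 < $65,000 → not met
9. state survey 704 days ago vs limit 730 → met
10. open plan-of-correction items 3 > 1 → not met
Not met: 2, 6, 8, 10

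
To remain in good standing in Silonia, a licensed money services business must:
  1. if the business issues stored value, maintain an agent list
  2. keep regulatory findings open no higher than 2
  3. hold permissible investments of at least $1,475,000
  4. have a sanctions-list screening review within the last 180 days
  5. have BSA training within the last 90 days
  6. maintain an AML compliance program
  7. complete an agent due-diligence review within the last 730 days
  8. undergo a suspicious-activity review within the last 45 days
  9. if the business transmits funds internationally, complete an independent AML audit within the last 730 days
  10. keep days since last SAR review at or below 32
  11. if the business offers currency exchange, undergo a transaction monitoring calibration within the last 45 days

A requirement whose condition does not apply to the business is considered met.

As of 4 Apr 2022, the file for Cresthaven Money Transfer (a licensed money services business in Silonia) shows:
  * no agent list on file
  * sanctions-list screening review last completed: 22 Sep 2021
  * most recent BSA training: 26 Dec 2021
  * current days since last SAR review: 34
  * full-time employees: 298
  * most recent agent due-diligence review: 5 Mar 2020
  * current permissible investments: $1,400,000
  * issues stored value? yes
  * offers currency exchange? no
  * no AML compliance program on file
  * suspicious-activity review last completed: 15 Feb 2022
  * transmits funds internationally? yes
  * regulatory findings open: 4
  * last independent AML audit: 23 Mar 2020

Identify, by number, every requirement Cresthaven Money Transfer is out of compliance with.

1. condition 'issues stored value' holds; agent list absent → not met
2. regulatory findings open 4 > 2 → not met
3. permissible investments $1,400,000 < $1,475,000 → not met
4. sanctions-list screening review 194 days ago vs limit 180 → not met
5. BSA training 99 days ago vs limit 90 → not met
6. AML compliance program absent → not met
7. agent due-diligence review 760 days ago vs limit 730 → not met
8. suspicious-activity review 48 days ago vs limit 45 → not met
9. condition 'transmits funds internationally' holds; independent AML audit 742 days ago vs limit 730 → not met
10. days since last SAR review 34 > 32 → not met
11. condition 'offers currency exchange' does not hold → requirement n/a → met
Not met: 1, 2, 3, 4, 5, 6, 7, 8, 9, 10

1, 2, 3, 4, 5, 6, 7, 8, 9, 10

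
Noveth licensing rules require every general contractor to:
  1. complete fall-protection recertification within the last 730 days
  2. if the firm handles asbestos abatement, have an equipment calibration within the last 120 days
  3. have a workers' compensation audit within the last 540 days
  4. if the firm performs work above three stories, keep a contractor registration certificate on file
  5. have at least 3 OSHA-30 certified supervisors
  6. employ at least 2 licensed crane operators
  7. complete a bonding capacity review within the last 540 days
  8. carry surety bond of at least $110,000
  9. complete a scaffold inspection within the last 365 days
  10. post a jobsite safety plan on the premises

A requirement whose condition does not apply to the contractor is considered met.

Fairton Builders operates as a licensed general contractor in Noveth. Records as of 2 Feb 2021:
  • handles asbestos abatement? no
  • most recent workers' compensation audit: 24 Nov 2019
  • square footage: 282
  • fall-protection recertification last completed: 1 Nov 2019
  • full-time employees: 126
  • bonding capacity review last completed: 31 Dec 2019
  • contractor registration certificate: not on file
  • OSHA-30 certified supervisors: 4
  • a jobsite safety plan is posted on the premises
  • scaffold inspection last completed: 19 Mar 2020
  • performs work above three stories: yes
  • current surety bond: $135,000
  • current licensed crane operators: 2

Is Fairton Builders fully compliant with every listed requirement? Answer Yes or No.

1. fall-protection recertification 459 days ago vs limit 730 → met
2. condition 'handles asbestos abatement' does not hold → requirement n/a → met
3. workers' compensation audit 436 days ago vs limit 540 → met
4. condition 'performs work above three stories' holds; contractor registration certificate absent → not met
5. OSHA-30 certified supervisors 4 ≥ 3 → met
6. licensed crane operators 2 ≥ 2 → met
7. bonding capacity review 399 days ago vs limit 540 → met
8. surety bond $135,000 ≥ $110,000 → met
9. scaffold inspection 320 days ago vs limit 365 → met
10. jobsite safety plan present → met
Not met: 4

No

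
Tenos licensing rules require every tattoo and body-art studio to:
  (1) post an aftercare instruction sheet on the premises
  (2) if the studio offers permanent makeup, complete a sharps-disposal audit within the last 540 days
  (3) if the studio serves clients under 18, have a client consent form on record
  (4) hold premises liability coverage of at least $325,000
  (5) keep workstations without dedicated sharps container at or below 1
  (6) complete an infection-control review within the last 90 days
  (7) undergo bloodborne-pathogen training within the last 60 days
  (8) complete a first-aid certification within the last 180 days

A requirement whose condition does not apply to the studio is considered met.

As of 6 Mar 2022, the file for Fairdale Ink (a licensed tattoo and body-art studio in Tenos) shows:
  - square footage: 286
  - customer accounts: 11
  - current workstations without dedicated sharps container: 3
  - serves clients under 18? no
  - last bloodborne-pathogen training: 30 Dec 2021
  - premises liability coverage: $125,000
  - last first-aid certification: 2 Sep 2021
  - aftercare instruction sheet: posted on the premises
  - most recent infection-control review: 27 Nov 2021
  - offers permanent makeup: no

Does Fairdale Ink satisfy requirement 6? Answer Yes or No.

No

6. infection-control review 99 days ago vs limit 90 → not met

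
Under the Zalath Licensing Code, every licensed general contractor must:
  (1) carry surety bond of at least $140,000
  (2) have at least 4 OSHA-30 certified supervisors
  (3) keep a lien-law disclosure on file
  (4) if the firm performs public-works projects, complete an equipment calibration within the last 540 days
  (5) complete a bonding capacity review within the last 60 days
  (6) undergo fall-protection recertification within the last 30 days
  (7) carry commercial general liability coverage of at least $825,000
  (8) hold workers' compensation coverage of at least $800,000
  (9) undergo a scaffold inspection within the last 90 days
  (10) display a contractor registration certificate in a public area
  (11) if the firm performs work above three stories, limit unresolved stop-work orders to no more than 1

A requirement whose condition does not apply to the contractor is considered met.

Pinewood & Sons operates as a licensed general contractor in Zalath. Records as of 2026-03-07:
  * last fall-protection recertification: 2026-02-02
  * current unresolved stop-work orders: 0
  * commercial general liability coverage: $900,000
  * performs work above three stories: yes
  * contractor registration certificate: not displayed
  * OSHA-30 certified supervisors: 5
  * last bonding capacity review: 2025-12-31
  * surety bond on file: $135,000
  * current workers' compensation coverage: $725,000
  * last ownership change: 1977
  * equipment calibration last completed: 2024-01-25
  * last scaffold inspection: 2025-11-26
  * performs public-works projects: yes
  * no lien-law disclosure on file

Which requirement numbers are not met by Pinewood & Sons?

1. surety bond $135,000 < $140,000 → not met
2. OSHA-30 certified supervisors 5 ≥ 4 → met
3. lien-law disclosure absent → not met
4. condition 'performs public-works projects' holds; equipment calibration 772 days ago vs limit 540 → not met
5. bonding capacity review 66 days ago vs limit 60 → not met
6. fall-protection recertification 33 days ago vs limit 30 → not met
7. commercial general liability coverage $900,000 ≥ $825,000 → met
8. workers' compensation coverage $725,000 < $800,000 → not met
9. scaffold inspection 101 days ago vs limit 90 → not met
10. contractor registration certificate absent → not met
11. condition 'performs work above three stories' holds; unresolved stop-work orders 0 ≤ 1 → met
Not met: 1, 3, 4, 5, 6, 8, 9, 10

1, 3, 4, 5, 6, 8, 9, 10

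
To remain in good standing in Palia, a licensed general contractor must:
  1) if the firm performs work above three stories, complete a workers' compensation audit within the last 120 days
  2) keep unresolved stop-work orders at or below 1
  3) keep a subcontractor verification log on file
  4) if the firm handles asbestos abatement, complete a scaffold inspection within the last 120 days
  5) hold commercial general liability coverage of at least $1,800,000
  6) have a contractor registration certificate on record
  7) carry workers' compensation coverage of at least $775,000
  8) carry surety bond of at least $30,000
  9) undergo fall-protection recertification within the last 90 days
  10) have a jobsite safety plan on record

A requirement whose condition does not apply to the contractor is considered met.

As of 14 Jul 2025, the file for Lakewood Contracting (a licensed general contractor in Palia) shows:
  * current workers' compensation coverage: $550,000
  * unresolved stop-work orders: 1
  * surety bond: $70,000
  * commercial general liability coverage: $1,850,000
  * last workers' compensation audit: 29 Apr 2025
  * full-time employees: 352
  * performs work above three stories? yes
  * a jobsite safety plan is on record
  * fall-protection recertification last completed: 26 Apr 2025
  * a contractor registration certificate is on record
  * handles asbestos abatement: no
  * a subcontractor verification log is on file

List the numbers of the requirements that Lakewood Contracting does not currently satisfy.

7

1. condition 'performs work above three stories' holds; workers' compensation audit 76 days ago vs limit 120 → met
2. unresolved stop-work orders 1 ≤ 1 → met
3. subcontractor verification log present → met
4. condition 'handles asbestos abatement' does not hold → requirement n/a → met
5. commercial general liability coverage $1,850,000 ≥ $1,800,000 → met
6. contractor registration certificate present → met
7. workers' compensation coverage $550,000 < $775,000 → not met
8. surety bond $70,000 ≥ $30,000 → met
9. fall-protection recertification 79 days ago vs limit 90 → met
10. jobsite safety plan present → met
Not met: 7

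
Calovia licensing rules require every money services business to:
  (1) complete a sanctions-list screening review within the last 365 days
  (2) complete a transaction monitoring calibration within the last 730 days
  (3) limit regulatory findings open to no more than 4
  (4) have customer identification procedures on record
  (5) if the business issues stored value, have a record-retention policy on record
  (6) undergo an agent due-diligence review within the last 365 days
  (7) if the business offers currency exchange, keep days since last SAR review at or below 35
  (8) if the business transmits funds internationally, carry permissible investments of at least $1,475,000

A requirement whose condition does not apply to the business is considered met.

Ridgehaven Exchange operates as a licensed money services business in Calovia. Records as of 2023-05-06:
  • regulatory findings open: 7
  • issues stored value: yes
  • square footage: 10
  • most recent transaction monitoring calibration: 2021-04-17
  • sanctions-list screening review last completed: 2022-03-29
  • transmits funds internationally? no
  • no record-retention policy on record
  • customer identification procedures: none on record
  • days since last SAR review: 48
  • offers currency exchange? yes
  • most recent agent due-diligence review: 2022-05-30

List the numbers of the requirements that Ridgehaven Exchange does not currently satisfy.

1. sanctions-list screening review 403 days ago vs limit 365 → not met
2. transaction monitoring calibration 749 days ago vs limit 730 → not met
3. regulatory findings open 7 > 4 → not met
4. customer identification procedures absent → not met
5. condition 'issues stored value' holds; record-retention policy absent → not met
6. agent due-diligence review 341 days ago vs limit 365 → met
7. condition 'offers currency exchange' holds; days since last SAR review 48 > 35 → not met
8. condition 'transmits funds internationally' does not hold → requirement n/a → met
Not met: 1, 2, 3, 4, 5, 7

1, 2, 3, 4, 5, 7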